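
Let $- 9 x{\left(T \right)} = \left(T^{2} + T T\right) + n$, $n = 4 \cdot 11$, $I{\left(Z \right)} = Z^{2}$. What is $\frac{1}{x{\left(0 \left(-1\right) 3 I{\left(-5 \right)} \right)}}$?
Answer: $- \frac{9}{44} \approx -0.20455$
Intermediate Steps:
$n = 44$
$x{\left(T \right)} = - \frac{44}{9} - \frac{2 T^{2}}{9}$ ($x{\left(T \right)} = - \frac{\left(T^{2} + T T\right) + 44}{9} = - \frac{\left(T^{2} + T^{2}\right) + 44}{9} = - \frac{2 T^{2} + 44}{9} = - \frac{44 + 2 T^{2}}{9} = - \frac{44}{9} - \frac{2 T^{2}}{9}$)
$\frac{1}{x{\left(0 \left(-1\right) 3 I{\left(-5 \right)} \right)}} = \frac{1}{- \frac{44}{9} - \frac{2 \left(0 \left(-1\right) 3 \left(-5\right)^{2}\right)^{2}}{9}} = \frac{1}{- \frac{44}{9} - \frac{2 \left(0 \cdot 3 \cdot 25\right)^{2}}{9}} = \frac{1}{- \frac{44}{9} - \frac{2 \left(0 \cdot 25\right)^{2}}{9}} = \frac{1}{- \frac{44}{9} - \frac{2 \cdot 0^{2}}{9}} = \frac{1}{- \frac{44}{9} - 0} = \frac{1}{- \frac{44}{9} + 0} = \frac{1}{- \frac{44}{9}} = - \frac{9}{44}$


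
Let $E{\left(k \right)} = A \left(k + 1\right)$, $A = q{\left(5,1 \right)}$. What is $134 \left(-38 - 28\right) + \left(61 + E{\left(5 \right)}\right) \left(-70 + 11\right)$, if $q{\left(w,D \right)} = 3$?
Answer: $-13505$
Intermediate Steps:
$A = 3$
$E{\left(k \right)} = 3 + 3 k$ ($E{\left(k \right)} = 3 \left(k + 1\right) = 3 \left(1 + k\right) = 3 + 3 k$)
$134 \left(-38 - 28\right) + \left(61 + E{\left(5 \right)}\right) \left(-70 + 11\right) = 134 \left(-38 - 28\right) + \left(61 + \left(3 + 3 \cdot 5\right)\right) \left(-70 + 11\right) = 134 \left(-38 - 28\right) + \left(61 + \left(3 + 15\right)\right) \left(-59\right) = 134 \left(-66\right) + \left(61 + 18\right) \left(-59\right) = -8844 + 79 \left(-59\right) = -8844 - 4661 = -13505$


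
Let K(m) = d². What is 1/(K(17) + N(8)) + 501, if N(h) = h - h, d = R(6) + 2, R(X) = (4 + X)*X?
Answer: 1925845/3844 ≈ 501.00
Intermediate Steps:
R(X) = X*(4 + X)
d = 62 (d = 6*(4 + 6) + 2 = 6*10 + 2 = 60 + 2 = 62)
N(h) = 0
K(m) = 3844 (K(m) = 62² = 3844)
1/(K(17) + N(8)) + 501 = 1/(3844 + 0) + 501 = 1/3844 + 501 = 1925845/3844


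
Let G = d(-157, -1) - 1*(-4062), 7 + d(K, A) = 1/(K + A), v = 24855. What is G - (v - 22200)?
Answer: 221199/158 ≈ 1400.0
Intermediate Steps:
d(K, A) = -7 + 1/(A + K) (d(K, A) = -7 + 1/(K + A) = -7 + 1/(A + K))
G = 640689/158 (G = (1 - 7*(-1) - 7*(-157))/(-1 - 157) - 1*(-4062) = (1 + 7 + 1099)/(-158) + 4062 = -1/158*1107 + 4062 = -1107/158 + 4062 = 640689/158 ≈ 4055.0)
G - (v - 22200) = 640689/158 - (24855 - 22200) = 640689/158 - 1*2655 = 640689/158 - 2655 = 221199/158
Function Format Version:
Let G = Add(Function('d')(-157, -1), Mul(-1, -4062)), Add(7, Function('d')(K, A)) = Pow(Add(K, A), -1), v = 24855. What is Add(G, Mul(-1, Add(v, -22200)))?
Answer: Rational(221199, 158) ≈ 1400.0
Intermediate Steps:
Function('d')(K, A) = Add(-7, Pow(Add(A, K), -1)) (Function('d')(K, A) = Add(-7, Pow(Add(K, A), -1)) = Add(-7, Pow(Add(A, K), -1)))
G = Rational(640689, 158) (G = Add(Mul(Pow(Add(-1, -157), -1), Add(1, Mul(-7, -1), Mul(-7, -157))), Mul(-1, -4062)) = Add(Mul(Pow(-158, -1), Add(1, 7, 1099)), 4062) = Add(Mul(Rational(-1, 158), 1107), 4062) = Add(Rational(-1107, 158), 4062) = Rational(640689, 158) ≈ 4055.0)
Add(G, Mul(-1, Add(v, -22200))) = Add(Rational(640689, 158), Mul(-1, Add(24855, -22200))) = Add(Rational(640689, 158), Mul(-1, 2655)) = Add(Rational(640689, 158), -2655) = Rational(221199, 158)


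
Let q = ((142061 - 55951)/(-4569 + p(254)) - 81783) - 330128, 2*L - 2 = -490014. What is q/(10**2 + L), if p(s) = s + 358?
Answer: 1630017937/969093042 ≈ 1.6820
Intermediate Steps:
L = -245006 (L = 1 + (1/2)*(-490014) = 1 - 245007 = -245006)
p(s) = 358 + s
q = -1630017937/3957 (q = ((142061 - 55951)/(-4569 + (358 + 254)) - 81783) - 330128 = (86110/(-4569 + 612) - 81783) - 330128 = (86110/(-3957) - 81783) - 330128 = (86110*(-1/3957) - 81783) - 330128 = (-86110/3957 - 81783) - 330128 = -323701441/3957 - 330128 = -1630017937/3957 ≈ -4.1193e+5)
q/(10**2 + L) = -1630017937/(3957*(10**2 - 245006)) = -1630017937/(3957*(100 - 245006)) = -1630017937/3957/(-244906) = -1630017937/3957*(-1/244906) = 1630017937/969093042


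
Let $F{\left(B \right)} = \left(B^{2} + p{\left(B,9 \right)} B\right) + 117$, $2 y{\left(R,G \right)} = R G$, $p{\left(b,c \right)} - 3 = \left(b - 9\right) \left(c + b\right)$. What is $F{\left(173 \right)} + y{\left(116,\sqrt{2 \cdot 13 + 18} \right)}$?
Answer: $5194269 + 116 \sqrt{11} \approx 5.1947 \cdot 10^{6}$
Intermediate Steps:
$p{\left(b,c \right)} = 3 + \left(-9 + b\right) \left(b + c\right)$ ($p{\left(b,c \right)} = 3 + \left(b - 9\right) \left(c + b\right) = 3 + \left(-9 + b\right) \left(b + c\right)$)
$y{\left(R,G \right)} = \frac{G R}{2}$ ($y{\left(R,G \right)} = \frac{R G}{2} = \frac{G R}{2}$)
$F{\left(B \right)} = 117 + B^{2} + B \left(-78 + B^{2}\right)$ ($F{\left(B \right)} = \left(B^{2} + \left(3 + B^{2} - 9 B - 81 + B 9\right) B\right) + 117 = \left(B^{2} + \left(3 + B^{2} - 9 B - 81 + 9 B\right) B\right) + 117 = \left(B^{2} + \left(-78 + B^{2}\right) B\right) + 117 = \left(B^{2} + B \left(-78 + B^{2}\right)\right) + 117 = 117 + B^{2} + B \left(-78 + B^{2}\right)$)
$F{\left(173 \right)} + y{\left(116,\sqrt{2 \cdot 13 + 18} \right)} = \left(117 + 173^{2} + 173 \left(-78 + 173^{2}\right)\right) + \frac{1}{2} \sqrt{2 \cdot 13 + 18} \cdot 116 = \left(117 + 29929 + 173 \left(-78 + 29929\right)\right) + \frac{1}{2} \sqrt{26 + 18} \cdot 116 = \left(117 + 29929 + 173 \cdot 29851\right) + \frac{1}{2} \sqrt{44} \cdot 116 = \left(117 + 29929 + 5164223\right) + \frac{1}{2} \cdot 2 \sqrt{11} \cdot 116 = 5194269 + 116 \sqrt{11}$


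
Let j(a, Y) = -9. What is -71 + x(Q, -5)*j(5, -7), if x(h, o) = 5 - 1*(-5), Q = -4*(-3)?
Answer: -161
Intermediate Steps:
Q = 12
x(h, o) = 10 (x(h, o) = 5 + 5 = 10)
-71 + x(Q, -5)*j(5, -7) = -71 + 10*(-9) = -71 - 90 = -161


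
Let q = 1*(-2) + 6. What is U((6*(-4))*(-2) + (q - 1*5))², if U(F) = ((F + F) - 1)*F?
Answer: 19105641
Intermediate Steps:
q = 4 (q = -2 + 6 = 4)
U(F) = F*(-1 + 2*F) (U(F) = (2*F - 1)*F = (-1 + 2*F)*F = F*(-1 + 2*F))
U((6*(-4))*(-2) + (q - 1*5))² = (((6*(-4))*(-2) + (4 - 1*5))*(-1 + 2*((6*(-4))*(-2) + (4 - 1*5))))² = ((-24*(-2) + (4 - 5))*(-1 + 2*(-24*(-2) + (4 - 5))))² = ((48 - 1)*(-1 + 2*(48 - 1)))² = (47*(-1 + 2*47))² = (47*(-1 + 94))² = (47*93)² = 4371² = 19105641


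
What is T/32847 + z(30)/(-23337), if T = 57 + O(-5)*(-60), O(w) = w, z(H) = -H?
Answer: 1035191/85172271 ≈ 0.012154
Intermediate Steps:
T = 357 (T = 57 - 5*(-60) = 57 + 300 = 357)
T/32847 + z(30)/(-23337) = 357/32847 - 1*30/(-23337) = 357*(1/32847) - 30*(-1/23337) = 119/10949 + 10/7779 = 1035191/85172271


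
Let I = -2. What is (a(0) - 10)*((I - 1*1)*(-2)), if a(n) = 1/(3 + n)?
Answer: -58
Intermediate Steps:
(a(0) - 10)*((I - 1*1)*(-2)) = (1/(3 + 0) - 10)*((-2 - 1*1)*(-2)) = (1/3 - 10)*((-2 - 1)*(-2)) = (⅓ - 10)*(-3*(-2)) = -29/3*6 = -58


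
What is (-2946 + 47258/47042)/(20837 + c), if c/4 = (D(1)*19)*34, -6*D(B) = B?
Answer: -207807711/1439932099 ≈ -0.14432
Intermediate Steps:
D(B) = -B/6
c = -1292/3 (c = 4*((-⅙*1*19)*34) = 4*(-⅙*19*34) = 4*(-19/6*34) = 4*(-323/3) = -1292/3 ≈ -430.67)
(-2946 + 47258/47042)/(20837 + c) = (-2946 + 47258/47042)/(20837 - 1292/3) = (-2946 + 47258*(1/47042))/(61219/3) = (-2946 + 23629/23521)*(3/61219) = -69269237/23521*3/61219 = -207807711/1439932099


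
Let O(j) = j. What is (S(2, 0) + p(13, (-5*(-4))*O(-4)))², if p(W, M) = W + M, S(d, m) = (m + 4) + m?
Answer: 3969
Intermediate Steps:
S(d, m) = 4 + 2*m (S(d, m) = (4 + m) + m = 4 + 2*m)
p(W, M) = M + W
(S(2, 0) + p(13, (-5*(-4))*O(-4)))² = ((4 + 2*0) + (-5*(-4)*(-4) + 13))² = ((4 + 0) + (20*(-4) + 13))² = (4 + (-80 + 13))² = (4 - 67)² = (-63)² = 3969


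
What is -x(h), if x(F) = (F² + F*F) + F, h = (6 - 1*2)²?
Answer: -528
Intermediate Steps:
h = 16 (h = (6 - 2)² = 4² = 16)
x(F) = F + 2*F² (x(F) = (F² + F²) + F = 2*F² + F = F + 2*F²)
-x(h) = -16*(1 + 2*16) = -16*(1 + 32) = -16*33 = -1*528 = -528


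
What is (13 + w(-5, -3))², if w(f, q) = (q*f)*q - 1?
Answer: 1089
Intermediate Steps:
w(f, q) = -1 + f*q² (w(f, q) = (f*q)*q - 1 = f*q² - 1 = -1 + f*q²)
(13 + w(-5, -3))² = (13 + (-1 - 5*(-3)²))² = (13 + (-1 - 5*9))² = (13 + (-1 - 45))² = (13 - 46)² = (-33)² = 1089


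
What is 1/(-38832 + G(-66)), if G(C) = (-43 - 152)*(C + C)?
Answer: -1/13092 ≈ -7.6383e-5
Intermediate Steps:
G(C) = -390*C
1/(-38832 + G(-66)) = 1/(-38832 - 390*(-66)) = 1/(-38832 + 25740) = 1/(-13092) = -1/13092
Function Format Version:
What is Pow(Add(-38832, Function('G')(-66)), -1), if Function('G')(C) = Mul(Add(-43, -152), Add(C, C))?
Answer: Rational(-1, 13092) ≈ -7.6383e-5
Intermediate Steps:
Function('G')(C) = Mul(-390, C) (Function('G')(C) = Mul(-195, Mul(2, C)) = Mul(-390, C))
Pow(Add(-38832, Function('G')(-66)), -1) = Pow(Add(-38832, Mul(-390, -66)), -1) = Pow(Add(-38832, 25740), -1) = Pow(-13092, -1) = Rational(-1, 13092)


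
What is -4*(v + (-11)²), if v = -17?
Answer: -416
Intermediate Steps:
-4*(v + (-11)²) = -4*(-17 + (-11)²) = -4*(-17 + 121) = -4*104 = -416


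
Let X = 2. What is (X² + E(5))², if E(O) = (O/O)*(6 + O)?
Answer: 225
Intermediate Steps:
E(O) = 6 + O (E(O) = 1*(6 + O) = 6 + O)
(X² + E(5))² = (2² + (6 + 5))² = (4 + 11)² = 15² = 225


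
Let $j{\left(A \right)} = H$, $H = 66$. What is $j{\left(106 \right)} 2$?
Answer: $132$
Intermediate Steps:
$j{\left(A \right)} = 66$
$j{\left(106 \right)} 2 = 66 \cdot 2 = 132$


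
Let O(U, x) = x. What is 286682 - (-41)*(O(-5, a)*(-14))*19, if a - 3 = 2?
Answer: 232152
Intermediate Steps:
a = 5 (a = 3 + 2 = 5)
286682 - (-41)*(O(-5, a)*(-14))*19 = 286682 - (-41)*(5*(-14))*19 = 286682 - (-41)*(-70*19) = 286682 - (-41)*(-1330) = 286682 - 1*54530 = 286682 - 54530 = 232152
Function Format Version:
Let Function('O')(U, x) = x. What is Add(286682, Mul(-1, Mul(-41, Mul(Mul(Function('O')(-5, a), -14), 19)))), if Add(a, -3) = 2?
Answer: 232152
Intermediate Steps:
a = 5 (a = Add(3, 2) = 5)
Add(286682, Mul(-1, Mul(-41, Mul(Mul(Function('O')(-5, a), -14), 19)))) = Add(286682, Mul(-1, Mul(-41, Mul(Mul(5, -14), 19)))) = Add(286682, Mul(-1, Mul(-41, Mul(-70, 19)))) = Add(286682, Mul(-1, Mul(-41, -1330))) = Add(286682, Mul(-1, 54530)) = Add(286682, -54530) = 232152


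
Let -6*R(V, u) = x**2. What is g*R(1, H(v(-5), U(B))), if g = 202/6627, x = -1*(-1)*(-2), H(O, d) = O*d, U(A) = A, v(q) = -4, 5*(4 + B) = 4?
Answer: -404/19881 ≈ -0.020321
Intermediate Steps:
B = -16/5 (B = -4 + (1/5)*4 = -4 + 4/5 = -16/5 ≈ -3.2000)
x = -2 (x = 1*(-2) = -2)
g = 202/6627 (g = 202*(1/6627) = 202/6627 ≈ 0.030481)
R(V, u) = -2/3 (R(V, u) = -1/6*(-2)**2 = -1/6*4 = -2/3)
g*R(1, H(v(-5), U(B))) = (202/6627)*(-2/3) = -404/19881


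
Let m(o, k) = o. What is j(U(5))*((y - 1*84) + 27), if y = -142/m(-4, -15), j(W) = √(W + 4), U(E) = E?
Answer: -129/2 ≈ -64.500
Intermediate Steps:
j(W) = √(4 + W)
y = 71/2 (y = -142/(-4) = -142*(-¼) = 71/2 ≈ 35.500)
j(U(5))*((y - 1*84) + 27) = √(4 + 5)*((71/2 - 1*84) + 27) = √9*((71/2 - 84) + 27) = 3*(-97/2 + 27) = 3*(-43/2) = -129/2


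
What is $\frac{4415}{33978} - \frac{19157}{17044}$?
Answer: $- \frac{287833643}{289560516} \approx -0.99404$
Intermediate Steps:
$\frac{4415}{33978} - \frac{19157}{17044} = - \frac{287833643}{289560516}$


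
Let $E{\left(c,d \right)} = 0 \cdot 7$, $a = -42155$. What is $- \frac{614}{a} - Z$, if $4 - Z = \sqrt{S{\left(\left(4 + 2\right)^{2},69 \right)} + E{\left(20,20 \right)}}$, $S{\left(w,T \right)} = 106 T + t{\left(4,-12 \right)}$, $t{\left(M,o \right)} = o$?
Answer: $- \frac{168006}{42155} + \sqrt{7302} \approx 81.466$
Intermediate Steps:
$E{\left(c,d \right)} = 0$
$S{\left(w,T \right)} = -12 + 106 T$ ($S{\left(w,T \right)} = 106 T - 12 = -12 + 106 T$)
$Z = 4 - \sqrt{7302}$ ($Z = 4 - \sqrt{\left(-12 + 106 \cdot 69\right) + 0} = 4 - \sqrt{\left(-12 + 7314\right) + 0} = 4 - \sqrt{7302 + 0} = 4 - \sqrt{7302} \approx -81.452$)
$- \frac{614}{a} - Z = - \frac{614}{-42155} - \left(4 - \sqrt{7302}\right) = \left(-614\right) \left(- \frac{1}{42155}\right) - \left(4 - \sqrt{7302}\right) = \frac{614}{42155} - \left(4 - \sqrt{7302}\right) = - \frac{168006}{42155} + \sqrt{7302}$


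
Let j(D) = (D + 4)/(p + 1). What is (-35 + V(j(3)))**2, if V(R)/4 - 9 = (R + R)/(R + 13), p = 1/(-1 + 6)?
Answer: 154449/12769 ≈ 12.096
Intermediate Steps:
p = 1/5 ≈ 0.20000
j(D) = 10/3 + 5*D/6 (j(D) = (D + 4)/(1/5 + 1) = (4 + D)/(6/5) = (4 + D)*(5/6) = 10/3 + 5*D/6)
V(R) = 36 + 8*R/(13 + R) (V(R) = 36 + 4*((R + R)/(R + 13)) = 36 + 4*((2*R)/(13 + R)) = 36 + 4*(2*R/(13 + R)) = 36 + 8*R/(13 + R))
(-35 + V(j(3)))**2 = (-35 + 4*(117 + 11*(10/3 + (5/6)*3))/(13 + (10/3 + (5/6)*3)))**2 = (-35 + 4*(117 + 11*(10/3 + 5/2))/(13 + (10/3 + 5/2)))**2 = (-35 + 4*(117 + 11*(35/6))/(13 + 35/6))**2 = (-35 + 4*(117 + 385/6)/(113/6))**2 = (-35 + 4*(6/113)*(1087/6))**2 = (-35 + 4348/113)**2 = (393/113)**2 = 154449/12769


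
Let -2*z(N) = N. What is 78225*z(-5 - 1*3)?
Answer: 312900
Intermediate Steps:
z(N) = -N/2
78225*z(-5 - 1*3) = 78225*(-(-5 - 1*3)/2) = 78225*(-(-5 - 3)/2) = 78225*(-1/2*(-8)) = 78225*4 = 312900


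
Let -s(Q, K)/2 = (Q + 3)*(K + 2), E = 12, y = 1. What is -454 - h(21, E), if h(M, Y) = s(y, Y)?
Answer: -342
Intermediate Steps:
s(Q, K) = -2*(2 + K)*(3 + Q) (s(Q, K) = -2*(Q + 3)*(K + 2) = -2*(3 + Q)*(2 + K) = -2*(2 + K)*(3 + Q))
h(M, Y) = -16 - 8*Y (h(M, Y) = -12 - 6*Y - 4*1 - 2*Y*1 = -12 - 6*Y - 4 - 2*Y = -16 - 8*Y)
-454 - h(21, E) = -454 - (-16 - 8*12) = -454 - (-16 - 96) = -454 - 1*(-112) = -454 + 112 = -342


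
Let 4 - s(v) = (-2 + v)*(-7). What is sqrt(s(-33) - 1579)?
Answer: 2*I*sqrt(455) ≈ 42.661*I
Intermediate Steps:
s(v) = -10 + 7*v (s(v) = 4 - (-2 + v)*(-7) = 4 - (14 - 7*v) = 4 + (-14 + 7*v) = -10 + 7*v)
sqrt(s(-33) - 1579) = sqrt((-10 + 7*(-33)) - 1579) = sqrt((-10 - 231) - 1579) = sqrt(-241 - 1579) = sqrt(-1820) = 2*I*sqrt(455)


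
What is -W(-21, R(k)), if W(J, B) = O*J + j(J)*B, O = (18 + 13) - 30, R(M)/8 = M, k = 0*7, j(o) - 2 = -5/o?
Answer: 21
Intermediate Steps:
j(o) = 2 - 5/o
k = 0
R(M) = 8*M
O = 1 (O = 31 - 30 = 1)
W(J, B) = J + B*(2 - 5/J) (W(J, B) = 1*J + (2 - 5/J)*B = J + B*(2 - 5/J))
-W(-21, R(k)) = -(-21 + 2*(8*0) - 5*8*0/(-21)) = -(-21 + 2*0 - 5*0*(-1/21)) = -(-21 + 0 + 0) = -1*(-21) = 21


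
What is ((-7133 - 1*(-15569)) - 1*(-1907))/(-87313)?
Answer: -10343/87313 ≈ -0.11846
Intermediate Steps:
((-7133 - 1*(-15569)) - 1*(-1907))/(-87313) = ((-7133 + 15569) + 1907)*(-1/87313) = (8436 + 1907)*(-1/87313) = 10343*(-1/87313) = -10343/87313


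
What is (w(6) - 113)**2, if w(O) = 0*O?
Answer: 12769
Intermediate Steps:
w(O) = 0
(w(6) - 113)**2 = (0 - 113)**2 = (-113)**2 = 12769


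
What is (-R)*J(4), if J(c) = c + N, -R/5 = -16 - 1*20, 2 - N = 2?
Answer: -720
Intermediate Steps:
N = 0 (N = 2 - 1*2 = 2 - 2 = 0)
R = 180 (R = -5*(-16 - 1*20) = -5*(-16 - 20) = -5*(-36) = 180)
J(c) = c (J(c) = c + 0 = c)
(-R)*J(4) = -1*180*4 = -180*4 = -720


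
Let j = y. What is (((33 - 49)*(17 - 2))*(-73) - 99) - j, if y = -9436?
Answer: 26857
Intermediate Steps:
j = -9436
(((33 - 49)*(17 - 2))*(-73) - 99) - j = (((33 - 49)*(17 - 2))*(-73) - 99) - 1*(-9436) = (-16*15*(-73) - 99) + 9436 = (-240*(-73) - 99) + 9436 = (17520 - 99) + 9436 = 17421 + 9436 = 26857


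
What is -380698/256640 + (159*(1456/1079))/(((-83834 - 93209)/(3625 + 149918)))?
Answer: -353661669744661/1885607094080 ≈ -187.56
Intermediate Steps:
-380698/256640 + (159*(1456/1079))/(((-83834 - 93209)/(3625 + 149918))) = -380698*1/256640 + (159*(1456*(1/1079)))/((-177043/153543)) = -190349/128320 + (159*(112/83))/((-177043*1/153543)) = -190349/128320 + 17808/(83*(-177043/153543)) = -190349/128320 + (17808/83)*(-153543/177043) = -190349/128320 - 2734293744/14694569 = -353661669744661/1885607094080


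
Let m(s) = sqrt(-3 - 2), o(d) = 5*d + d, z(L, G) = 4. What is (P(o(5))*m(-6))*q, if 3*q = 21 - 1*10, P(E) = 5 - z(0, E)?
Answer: 11*I*sqrt(5)/3 ≈ 8.1989*I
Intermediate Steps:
o(d) = 6*d
m(s) = I*sqrt(5) (m(s) = sqrt(-5) = I*sqrt(5))
P(E) = 1 (P(E) = 5 - 1*4 = 5 - 4 = 1)
q = 11/3 (q = (21 - 1*10)/3 = (21 - 10)/3 = (1/3)*11 = 11/3 ≈ 3.6667)
(P(o(5))*m(-6))*q = (1*(I*sqrt(5)))*(11/3) = (I*sqrt(5))*(11/3) = 11*I*sqrt(5)/3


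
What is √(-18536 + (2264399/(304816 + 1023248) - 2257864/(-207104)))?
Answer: I*√334099338908059754061/134300472 ≈ 136.1*I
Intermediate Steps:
√(-18536 + (2264399/(304816 + 1023248) - 2257864/(-207104))) = √(-18536 + (2264399/1328064 - 2257864*(-1/207104))) = √(-18536 + (2264399*(1/1328064) + 282233/25888)) = √(-18536 + (2264399/1328064 + 282233/25888)) = √(-18536 + 13545132757/1074403776) = √(-19901603259179/1074403776) = I*√334099338908059754061/134300472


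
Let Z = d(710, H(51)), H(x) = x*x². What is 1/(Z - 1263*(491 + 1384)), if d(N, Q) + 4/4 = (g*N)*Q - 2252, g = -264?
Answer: -1/24866473818 ≈ -4.0215e-11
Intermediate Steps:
H(x) = x³
d(N, Q) = -2253 - 264*N*Q (d(N, Q) = -1 + ((-264*N)*Q - 2252) = -1 + (-264*N*Q - 2252) = -1 + (-2252 - 264*N*Q) = -2253 - 264*N*Q)
Z = -24864105693 (Z = -2253 - 264*710*51³ = -2253 - 264*710*132651 = -2253 - 24864103440 = -24864105693)
1/(Z - 1263*(491 + 1384)) = 1/(-24864105693 - 1263*(491 + 1384)) = 1/(-24864105693 - 1263*1875) = 1/(-24864105693 - 2368125) = 1/(-24866473818) = -1/24866473818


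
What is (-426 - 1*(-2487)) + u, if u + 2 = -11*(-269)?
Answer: 5018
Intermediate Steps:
u = 2957 (u = -2 - 11*(-269) = -2 + 2959 = 2957)
(-426 - 1*(-2487)) + u = (-426 - 1*(-2487)) + 2957 = (-426 + 2487) + 2957 = 2061 + 2957 = 5018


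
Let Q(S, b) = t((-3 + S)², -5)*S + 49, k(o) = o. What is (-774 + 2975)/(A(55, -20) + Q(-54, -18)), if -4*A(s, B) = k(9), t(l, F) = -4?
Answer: 8804/1051 ≈ 8.3768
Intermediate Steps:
Q(S, b) = 49 - 4*S (Q(S, b) = -4*S + 49 = 49 - 4*S)
A(s, B) = -9/4 (A(s, B) = -¼*9 = -9/4)
(-774 + 2975)/(A(55, -20) + Q(-54, -18)) = (-774 + 2975)/(-9/4 + (49 - 4*(-54))) = 2201/(-9/4 + (49 + 216)) = 2201/(-9/4 + 265) = 2201/(1051/4) = 2201*(4/1051) = 8804/1051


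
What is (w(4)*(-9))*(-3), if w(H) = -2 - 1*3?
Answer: -135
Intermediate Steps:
w(H) = -5 (w(H) = -2 - 3 = -5)
(w(4)*(-9))*(-3) = -5*(-9)*(-3) = 45*(-3) = -135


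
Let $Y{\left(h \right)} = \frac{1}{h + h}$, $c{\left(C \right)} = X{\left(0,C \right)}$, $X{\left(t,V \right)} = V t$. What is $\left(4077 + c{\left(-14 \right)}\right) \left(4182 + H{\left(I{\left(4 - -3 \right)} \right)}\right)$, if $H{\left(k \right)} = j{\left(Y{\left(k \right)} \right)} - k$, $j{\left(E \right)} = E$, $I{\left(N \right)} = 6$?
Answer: $\frac{68103567}{4} \approx 1.7026 \cdot 10^{7}$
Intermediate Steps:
$c{\left(C \right)} = 0$ ($c{\left(C \right)} = C 0 = 0$)
$Y{\left(h \right)} = \frac{1}{2 h}$
$H{\left(k \right)} = \frac{1}{2 k} - k$
$\left(4077 + c{\left(-14 \right)}\right) \left(4182 + H{\left(I{\left(4 - -3 \right)} \right)}\right) = \left(4077 + 0\right) \left(4182 + \left(\frac{1}{2 \cdot 6} - 6\right)\right) = 4077 \left(4182 + \left(\frac{1}{2} \cdot \frac{1}{6} - 6\right)\right) = 4077 \left(4182 + \left(\frac{1}{12} - 6\right)\right) = 4077 \left(4182 - \frac{71}{12}\right) = 4077 \cdot \frac{50113}{12} = \frac{68103567}{4}$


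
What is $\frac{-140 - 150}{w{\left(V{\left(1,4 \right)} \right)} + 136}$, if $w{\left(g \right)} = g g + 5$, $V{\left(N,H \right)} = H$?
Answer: $- \frac{290}{157} \approx -1.8471$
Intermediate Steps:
$w{\left(g \right)} = 5 + g^{2}$ ($w{\left(g \right)} = g^{2} + 5 = 5 + g^{2}$)
$\frac{-140 - 150}{w{\left(V{\left(1,4 \right)} \right)} + 136} = \frac{-140 - 150}{\left(5 + 4^{2}\right) + 136} = - \frac{290}{\left(5 + 16\right) + 136} = - \frac{290}{21 + 136} = - \frac{290}{157}$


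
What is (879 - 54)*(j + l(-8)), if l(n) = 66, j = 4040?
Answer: 3387450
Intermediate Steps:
(879 - 54)*(j + l(-8)) = (879 - 54)*(4040 + 66) = 825*4106 = 3387450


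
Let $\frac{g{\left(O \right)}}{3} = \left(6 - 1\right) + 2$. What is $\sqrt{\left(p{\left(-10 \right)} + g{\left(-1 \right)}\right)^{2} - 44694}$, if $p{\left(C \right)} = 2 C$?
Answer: $i \sqrt{44693} \approx 211.41 i$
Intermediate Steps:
$g{\left(O \right)} = 21$ ($g{\left(O \right)} = 3 \left(\left(6 - 1\right) + 2\right) = 3 \left(5 + 2\right) = 3 \cdot 7 = 21$)
$\sqrt{\left(p{\left(-10 \right)} + g{\left(-1 \right)}\right)^{2} - 44694} = \sqrt{\left(2 \left(-10\right) + 21\right)^{2} - 44694} = \sqrt{\left(-20 + 21\right)^{2} - 44694} = \sqrt{1^{2} - 44694} = \sqrt{1 - 44694} = \sqrt{-44693} = i \sqrt{44693}$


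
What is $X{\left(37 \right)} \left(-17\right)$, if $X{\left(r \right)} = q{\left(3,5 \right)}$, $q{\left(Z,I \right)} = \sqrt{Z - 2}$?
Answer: $-17$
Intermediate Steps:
$q{\left(Z,I \right)} = \sqrt{-2 + Z}$
$X{\left(r \right)} = 1$ ($X{\left(r \right)} = \sqrt{-2 + 3} = \sqrt{1} = 1$)
$X{\left(37 \right)} \left(-17\right) = 1 \left(-17\right) = -17$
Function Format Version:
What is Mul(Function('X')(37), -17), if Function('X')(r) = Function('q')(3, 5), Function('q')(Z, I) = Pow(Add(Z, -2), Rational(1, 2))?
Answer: -17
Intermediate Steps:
Function('q')(Z, I) = Pow(Add(-2, Z), Rational(1, 2))
Function('X')(r) = 1 (Function('X')(r) = Pow(Add(-2, 3), Rational(1, 2)) = Pow(1, Rational(1, 2)) = 1)
Mul(Function('X')(37), -17) = Mul(1, -17) = -17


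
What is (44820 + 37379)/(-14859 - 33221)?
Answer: -82199/48080 ≈ -1.7096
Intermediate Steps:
(44820 + 37379)/(-14859 - 33221) = 82199/(-48080) = 82199*(-1/48080) = -82199/48080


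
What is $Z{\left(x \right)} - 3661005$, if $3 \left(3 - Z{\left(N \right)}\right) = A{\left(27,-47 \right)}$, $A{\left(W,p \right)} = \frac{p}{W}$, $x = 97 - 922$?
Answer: $- \frac{296541115}{81} \approx -3.661 \cdot 10^{6}$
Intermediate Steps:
$x = -825$
$Z{\left(N \right)} = \frac{290}{81}$ ($Z{\left(N \right)} = 3 - \frac{\left(-47\right) \frac{1}{27}}{3} = 3 - - \frac{47}{81} = 3 + \frac{47}{81} = \frac{290}{81}$)
$Z{\left(x \right)} - 3661005 = \frac{290}{81} - 3661005 = - \frac{296541115}{81}$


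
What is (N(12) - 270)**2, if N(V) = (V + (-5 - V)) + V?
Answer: 69169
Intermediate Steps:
N(V) = -5 + V
(N(12) - 270)**2 = ((-5 + 12) - 270)**2 = (7 - 270)**2 = (-263)**2 = 69169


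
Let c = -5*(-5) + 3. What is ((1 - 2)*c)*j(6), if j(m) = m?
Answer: -168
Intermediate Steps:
c = 28 (c = 25 + 3 = 28)
((1 - 2)*c)*j(6) = ((1 - 2)*28)*6 = -1*28*6 = -28*6 = -168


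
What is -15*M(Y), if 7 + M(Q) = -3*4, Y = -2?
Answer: 285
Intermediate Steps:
M(Q) = -19 (M(Q) = -7 - 3*4 = -7 - 12 = -19)
-15*M(Y) = -15*(-19) = 285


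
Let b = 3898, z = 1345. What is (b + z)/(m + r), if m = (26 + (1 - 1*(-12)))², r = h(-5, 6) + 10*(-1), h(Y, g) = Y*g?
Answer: 5243/1481 ≈ 3.5402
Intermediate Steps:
r = -40 (r = -5*6 + 10*(-1) = -30 - 10 = -40)
m = 1521 (m = (26 + (1 + 12))² = (26 + 13)² = 39² = 1521)
(b + z)/(m + r) = (3898 + 1345)/(1521 - 40) = 5243/1481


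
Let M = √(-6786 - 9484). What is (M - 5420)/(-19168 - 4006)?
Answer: 2710/11587 - I*√16270/23174 ≈ 0.23388 - 0.0055042*I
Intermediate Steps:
M = I*√16270 (M = √(-16270) = I*√16270 ≈ 127.55*I)
(M - 5420)/(-19168 - 4006) = (I*√16270 - 5420)/(-19168 - 4006) = (-5420 + I*√16270)/(-23174) = (-5420 + I*√16270)*(-1/23174) = 2710/11587 - I*√16270/23174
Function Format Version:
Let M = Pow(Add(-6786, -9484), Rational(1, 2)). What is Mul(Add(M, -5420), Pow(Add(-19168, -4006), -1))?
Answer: Add(Rational(2710, 11587), Mul(Rational(-1, 23174), I, Pow(16270, Rational(1, 2)))) ≈ Add(0.23388, Mul(-0.0055042, I))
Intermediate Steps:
M = Mul(I, Pow(16270, Rational(1, 2))) (M = Pow(-16270, Rational(1, 2)) = Mul(I, Pow(16270, Rational(1, 2))) ≈ Mul(127.55, I))
Mul(Add(M, -5420), Pow(Add(-19168, -4006), -1)) = Mul(Add(Mul(I, Pow(16270, Rational(1, 2))), -5420), Pow(Add(-19168, -4006), -1)) = Mul(Add(-5420, Mul(I, Pow(16270, Rational(1, 2)))), Pow(-23174, -1)) = Mul(Add(-5420, Mul(I, Pow(16270, Rational(1, 2)))), Rational(-1, 23174)) = Add(Rational(2710, 11587), Mul(Rational(-1, 23174), I, Pow(16270, Rational(1, 2))))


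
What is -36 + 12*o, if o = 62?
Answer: 708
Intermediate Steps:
-36 + 12*o = -36 + 12*62 = -36 + 744 = 708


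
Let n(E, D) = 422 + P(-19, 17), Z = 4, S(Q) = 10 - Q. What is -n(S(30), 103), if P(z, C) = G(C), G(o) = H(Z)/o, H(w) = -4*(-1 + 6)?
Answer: -7154/17 ≈ -420.82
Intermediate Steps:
H(w) = -20 (H(w) = -4*5 = -20)
G(o) = -20/o
P(z, C) = -20/C
n(E, D) = 7154/17 (n(E, D) = 422 - 20/17 = 7154/17)
-n(S(30), 103) = -1*7154/17 = -7154/17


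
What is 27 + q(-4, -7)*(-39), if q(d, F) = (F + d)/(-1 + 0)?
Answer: -402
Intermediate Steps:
q(d, F) = -F - d (q(d, F) = (F + d)/(-1) = (F + d)*(-1) = -F - d)
27 + q(-4, -7)*(-39) = 27 + (-1*(-7) - 1*(-4))*(-39) = 27 + (7 + 4)*(-39) = 27 + 11*(-39) = 27 - 429 = -402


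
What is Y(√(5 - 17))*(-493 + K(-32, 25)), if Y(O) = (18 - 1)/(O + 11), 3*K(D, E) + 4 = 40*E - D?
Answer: -84337/399 + 15334*I*√3/399 ≈ -211.37 + 66.565*I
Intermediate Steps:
K(D, E) = -4/3 - D/3 + 40*E/3 (K(D, E) = -4/3 + (40*E - D)/3 = -4/3 + (-D + 40*E)/3 = -4/3 + (-D/3 + 40*E/3) = -4/3 - D/3 + 40*E/3)
Y(O) = 17/(11 + O)
Y(√(5 - 17))*(-493 + K(-32, 25)) = (17/(11 + √(5 - 17)))*(-493 + (-4/3 - ⅓*(-32) + (40/3)*25)) = (17/(11 + √(-12)))*(-493 + (-4/3 + 32/3 + 1000/3)) = (17/(11 + 2*I*√3))*(-493 + 1028/3) = (17/(11 + 2*I*√3))*(-451/3) = -7667/(3*(11 + 2*I*√3))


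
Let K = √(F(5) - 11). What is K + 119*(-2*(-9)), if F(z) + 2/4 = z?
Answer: 2142 + I*√26/2 ≈ 2142.0 + 2.5495*I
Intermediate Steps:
F(z) = -½ + z
K = I*√26/2 (K = √((-½ + 5) - 11) = √(9/2 - 11) = √(-13/2) = I*√26/2 ≈ 2.5495*I)
K + 119*(-2*(-9)) = I*√26/2 + 119*(-2*(-9)) = I*√26/2 + 119*18 = I*√26/2 + 2142 = 2142 + I*√26/2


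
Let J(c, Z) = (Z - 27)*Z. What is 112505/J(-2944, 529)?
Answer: 112505/265558 ≈ 0.42366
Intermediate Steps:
J(c, Z) = Z*(-27 + Z) (J(c, Z) = (-27 + Z)*Z = Z*(-27 + Z))
112505/J(-2944, 529) = 112505/((529*(-27 + 529))) = 112505/((529*502)) = 112505/265558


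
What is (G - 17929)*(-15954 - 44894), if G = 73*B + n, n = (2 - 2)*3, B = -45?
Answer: 1290829472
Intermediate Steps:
n = 0 (n = 0*3 = 0)
G = -3285 (G = 73*(-45) + 0 = -3285 + 0 = -3285)
(G - 17929)*(-15954 - 44894) = (-3285 - 17929)*(-15954 - 44894) = -21214*(-60848) = 1290829472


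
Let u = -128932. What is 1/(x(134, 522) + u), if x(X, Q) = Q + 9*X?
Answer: -1/127204 ≈ -7.8614e-6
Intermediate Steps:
1/(x(134, 522) + u) = 1/((522 + 9*134) - 128932) = 1/((522 + 1206) - 128932) = 1/(1728 - 128932) = 1/(-127204) = -1/127204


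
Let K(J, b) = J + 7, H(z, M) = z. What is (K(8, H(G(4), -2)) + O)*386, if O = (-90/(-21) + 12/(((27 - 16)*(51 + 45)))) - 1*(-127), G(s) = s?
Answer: 17392967/308 ≈ 56471.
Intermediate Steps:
K(J, b) = 7 + J
O = 80879/616 (O = (-90*(-1/21) + 12/((11*96))) + 127 = (30/7 + 12/1056) + 127 = (30/7 + 12*(1/1056)) + 127 = (30/7 + 1/88) + 127 = 2647/616 + 127 = 80879/616 ≈ 131.30)
(K(8, H(G(4), -2)) + O)*386 = ((7 + 8) + 80879/616)*386 = (15 + 80879/616)*386 = (90119/616)*386 = 17392967/308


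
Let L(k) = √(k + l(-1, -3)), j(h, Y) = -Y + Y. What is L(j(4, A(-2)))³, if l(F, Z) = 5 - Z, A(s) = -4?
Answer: 16*√2 ≈ 22.627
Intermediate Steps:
j(h, Y) = 0
L(k) = √(8 + k) (L(k) = √(k + (5 - 1*(-3))) = √(k + (5 + 3)) = √(k + 8) = √(8 + k))
L(j(4, A(-2)))³ = (√(8 + 0))³ = (√8)³ = (2*√2)³ = 16*√2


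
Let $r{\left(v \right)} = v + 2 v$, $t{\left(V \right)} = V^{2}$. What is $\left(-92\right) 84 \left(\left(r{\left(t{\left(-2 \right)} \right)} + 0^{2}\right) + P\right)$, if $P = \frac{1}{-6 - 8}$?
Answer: $-92184$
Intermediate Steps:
$P = - \frac{1}{14}$ ($P = \frac{1}{-14} = - \frac{1}{14} \approx -0.071429$)
$r{\left(v \right)} = 3 v$
$\left(-92\right) 84 \left(\left(r{\left(t{\left(-2 \right)} \right)} + 0^{2}\right) + P\right) = \left(-92\right) 84 \left(\left(3 \left(-2\right)^{2} + 0^{2}\right) - \frac{1}{14}\right) = - 7728 \left(\left(3 \cdot 4 + 0\right) - \frac{1}{14}\right) = - 7728 \left(\left(12 + 0\right) - \frac{1}{14}\right) = - 7728 \left(12 - \frac{1}{14}\right) = \left(-7728\right) \frac{167}{14} = -92184$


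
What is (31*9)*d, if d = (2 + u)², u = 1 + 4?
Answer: 13671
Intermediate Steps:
u = 5
d = 49 (d = (2 + 5)² = 7² = 49)
(31*9)*d = (31*9)*49 = 279*49 = 13671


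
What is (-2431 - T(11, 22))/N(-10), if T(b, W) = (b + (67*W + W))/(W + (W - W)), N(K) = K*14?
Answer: 4999/280 ≈ 17.854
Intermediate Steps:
N(K) = 14*K
T(b, W) = (b + 68*W)/W (T(b, W) = (b + 68*W)/(W + 0) = (b + 68*W)/W)
(-2431 - T(11, 22))/N(-10) = (-2431 - (68 + 11/22))/((14*(-10))) = (-2431 - (68 + 11*(1/22)))/(-140) = (-2431 - (68 + 1/2))*(-1/140) = (-2431 - 1*137/2)*(-1/140) = (-2431 - 137/2)*(-1/140) = -4999/2*(-1/140) = 4999/280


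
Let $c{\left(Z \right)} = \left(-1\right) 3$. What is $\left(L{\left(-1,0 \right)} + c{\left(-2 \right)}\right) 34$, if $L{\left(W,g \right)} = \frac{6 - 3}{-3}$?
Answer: $-136$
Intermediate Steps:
$L{\left(W,g \right)} = -1$ ($L{\left(W,g \right)} = 3 \left(- \frac{1}{3}\right) = -1$)
$c{\left(Z \right)} = -3$
$\left(L{\left(-1,0 \right)} + c{\left(-2 \right)}\right) 34 = \left(-1 - 3\right) 34 = \left(-4\right) 34 = -136$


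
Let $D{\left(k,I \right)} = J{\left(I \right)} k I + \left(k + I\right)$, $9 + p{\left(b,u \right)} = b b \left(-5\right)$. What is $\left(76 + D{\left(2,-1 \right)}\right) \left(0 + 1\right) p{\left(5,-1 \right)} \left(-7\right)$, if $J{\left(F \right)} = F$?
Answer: $74102$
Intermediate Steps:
$p{\left(b,u \right)} = -9 - 5 b^{2}$ ($p{\left(b,u \right)} = -9 + b b \left(-5\right) = -9 + b^{2} \left(-5\right) = -9 - 5 b^{2}$)
$D{\left(k,I \right)} = I + k + k I^{2}$ ($D{\left(k,I \right)} = I k I + \left(k + I\right) = k I^{2} + \left(I + k\right) = I + k + k I^{2}$)
$\left(76 + D{\left(2,-1 \right)}\right) \left(0 + 1\right) p{\left(5,-1 \right)} \left(-7\right) = \left(76 + \left(-1 + 2 + 2 \left(-1\right)^{2}\right)\right) \left(0 + 1\right) \left(-9 - 5 \cdot 5^{2}\right) \left(-7\right) = \left(76 + \left(-1 + 2 + 2 \cdot 1\right)\right) 1 \left(-9 - 125\right) \left(-7\right) = \left(76 + \left(-1 + 2 + 2\right)\right) 1 \left(-9 - 125\right) \left(-7\right) = \left(76 + 3\right) 1 \left(-134\right) \left(-7\right) = 79 \left(-134\right) \left(-7\right) = \left(-10586\right) \left(-7\right) = 74102$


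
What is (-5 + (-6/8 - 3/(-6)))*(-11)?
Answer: 231/4 ≈ 57.750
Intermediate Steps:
(-5 + (-6/8 - 3/(-6)))*(-11) = (-5 + (-6*⅛ - 3*(-⅙)))*(-11) = (-5 + (-¾ + ½))*(-11) = (-5 - ¼)*(-11) = -21/4*(-11) = 231/4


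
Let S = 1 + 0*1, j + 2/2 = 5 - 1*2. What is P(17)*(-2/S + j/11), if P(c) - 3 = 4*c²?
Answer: -23180/11 ≈ -2107.3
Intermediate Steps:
j = 2 (j = -1 + (5 - 1*2) = -1 + (5 - 2) = -1 + 3 = 2)
S = 1 (S = 1 + 0 = 1)
P(c) = 3 + 4*c²
P(17)*(-2/S + j/11) = (3 + 4*17²)*(-2/1 + 2/11) = (3 + 4*289)*(-2*1 + 2*(1/11)) = (3 + 1156)*(-2 + 2/11) = 1159*(-20/11) = -23180/11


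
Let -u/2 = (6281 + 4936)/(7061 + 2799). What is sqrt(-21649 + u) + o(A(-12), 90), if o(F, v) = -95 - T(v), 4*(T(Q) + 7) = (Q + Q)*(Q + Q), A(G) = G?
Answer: -8188 + I*sqrt(526232079910)/4930 ≈ -8188.0 + 147.14*I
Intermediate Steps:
T(Q) = -7 + Q**2 (T(Q) = -7 + ((Q + Q)*(Q + Q))/4 = -7 + ((2*Q)*(2*Q))/4 = -7 + (4*Q**2)/4 = -7 + Q**2)
u = -11217/4930 (u = -2*(6281 + 4936)/(7061 + 2799) = -22434/9860 = -2*11217/9860 = -11217/4930 ≈ -2.2753)
o(F, v) = -88 - v**2 (o(F, v) = -95 - (-7 + v**2) = -95 + (7 - v**2) = -88 - v**2)
sqrt(-21649 + u) + o(A(-12), 90) = sqrt(-21649 - 11217/4930) + (-88 - 1*90**2) = sqrt(-106740787/4930) + (-88 - 1*8100) = I*sqrt(526232079910)/4930 + (-88 - 8100) = I*sqrt(526232079910)/4930 - 8188 = -8188 + I*sqrt(526232079910)/4930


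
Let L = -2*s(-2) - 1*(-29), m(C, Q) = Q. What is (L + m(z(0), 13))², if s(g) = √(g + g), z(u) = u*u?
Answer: 1748 - 336*I ≈ 1748.0 - 336.0*I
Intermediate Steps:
z(u) = u²
s(g) = √2*√g (s(g) = √(2*g) = √2*√g)
L = 29 - 4*I (L = -2*√2*√(-2) - 1*(-29) = -2*√2*I*√2 + 29 = -4*I + 29 = 29 - 4*I ≈ 29.0 - 4.0*I)
(L + m(z(0), 13))² = ((29 - 4*I) + 13)² = (42 - 4*I)²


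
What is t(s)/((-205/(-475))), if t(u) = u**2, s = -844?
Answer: 67671920/41 ≈ 1.6505e+6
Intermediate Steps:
t(s)/((-205/(-475))) = (-844)**2/((-205/(-475))) = 712336/((-205*(-1/475))) = 712336/(41/95) = 712336*(95/41) = 67671920/41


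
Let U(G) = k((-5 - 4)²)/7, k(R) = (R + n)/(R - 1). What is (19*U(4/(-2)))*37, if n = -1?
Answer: 703/7 ≈ 100.43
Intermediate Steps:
k(R) = 1 (k(R) = (R - 1)/(R - 1) = (-1 + R)/(-1 + R) = 1)
U(G) = ⅐ (U(G) = 1/7 = 1*(⅐) = ⅐)
(19*U(4/(-2)))*37 = (19*(⅐))*37 = (19/7)*37 = 703/7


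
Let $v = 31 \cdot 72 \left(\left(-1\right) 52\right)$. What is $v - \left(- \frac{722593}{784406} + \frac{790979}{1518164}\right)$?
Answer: $- \frac{69107572273287799}{595428475292} \approx -1.1606 \cdot 10^{5}$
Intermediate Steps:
$v = -116064$ ($v = 2232 \left(-52\right) = -116064$)
$v - \left(- \frac{722593}{784406} + \frac{790979}{1518164}\right) = -116064 - \left(- \frac{722593}{784406} + \frac{790979}{1518164}\right) = -116064 - - \frac{238283002889}{595428475292} = -116064 + \left(\frac{722593}{784406} - \frac{790979}{1518164}\right) = -116064 + \frac{238283002889}{595428475292} = - \frac{69107572273287799}{595428475292}$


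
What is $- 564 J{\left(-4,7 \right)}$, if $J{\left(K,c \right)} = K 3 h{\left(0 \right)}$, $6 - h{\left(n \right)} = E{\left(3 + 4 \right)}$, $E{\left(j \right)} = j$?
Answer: $-6768$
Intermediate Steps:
$h{\left(n \right)} = -1$ ($h{\left(n \right)} = 6 - \left(3 + 4\right) = 6 - 7 = -1$)
$J{\left(K,c \right)} = - 3 K$ ($J{\left(K,c \right)} = K 3 \left(-1\right) = 3 K \left(-1\right) = - 3 K$)
$- 564 J{\left(-4,7 \right)} = - 564 \left(\left(-3\right) \left(-4\right)\right) = \left(-564\right) 12 = -6768$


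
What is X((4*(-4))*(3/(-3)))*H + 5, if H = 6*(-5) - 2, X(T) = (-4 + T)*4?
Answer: -1531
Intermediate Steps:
X(T) = -16 + 4*T
H = -32 (H = -30 - 2 = -32)
X((4*(-4))*(3/(-3)))*H + 5 = (-16 + 4*((4*(-4))*(3/(-3))))*(-32) + 5 = (-16 + 4*(-48*(-1)/3))*(-32) + 5 = (-16 + 4*(-16*(-1)))*(-32) + 5 = (-16 + 4*16)*(-32) + 5 = (-16 + 64)*(-32) + 5 = 48*(-32) + 5 = -1536 + 5 = -1531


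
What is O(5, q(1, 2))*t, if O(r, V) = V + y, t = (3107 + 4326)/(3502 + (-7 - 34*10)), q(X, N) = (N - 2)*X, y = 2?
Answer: 14866/3155 ≈ 4.7119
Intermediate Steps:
q(X, N) = X*(-2 + N) (q(X, N) = (-2 + N)*X = X*(-2 + N))
t = 7433/3155 (t = 7433/(3502 + (-7 - 340)) = 7433/(3502 - 347) = 7433/3155 ≈ 2.3559)
O(r, V) = 2 + V (O(r, V) = V + 2 = 2 + V)
O(5, q(1, 2))*t = (2 + 1*(-2 + 2))*(7433/3155) = (2 + 1*0)*(7433/3155) = (2 + 0)*(7433/3155) = 2*(7433/3155) = 14866/3155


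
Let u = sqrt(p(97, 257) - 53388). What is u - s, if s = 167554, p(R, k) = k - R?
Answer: -167554 + 2*I*sqrt(13307) ≈ -1.6755e+5 + 230.71*I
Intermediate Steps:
u = 2*I*sqrt(13307) (u = sqrt((257 - 1*97) - 53388) = sqrt((257 - 97) - 53388) = sqrt(160 - 53388) = sqrt(-53228) = 2*I*sqrt(13307) ≈ 230.71*I)
u - s = 2*I*sqrt(13307) - 1*167554 = 2*I*sqrt(13307) - 167554 = -167554 + 2*I*sqrt(13307)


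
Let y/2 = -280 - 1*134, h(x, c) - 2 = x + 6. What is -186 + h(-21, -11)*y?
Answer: 10578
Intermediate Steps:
h(x, c) = 8 + x (h(x, c) = 2 + (x + 6) = 2 + (6 + x) = 8 + x)
y = -828 (y = 2*(-280 - 1*134) = 2*(-280 - 134) = 2*(-414) = -828)
-186 + h(-21, -11)*y = -186 + (8 - 21)*(-828) = -186 - 13*(-828) = -186 + 10764 = 10578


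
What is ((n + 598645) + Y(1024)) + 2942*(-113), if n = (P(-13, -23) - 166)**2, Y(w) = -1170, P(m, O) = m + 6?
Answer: 294958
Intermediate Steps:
P(m, O) = 6 + m
n = 29929 (n = ((6 - 13) - 166)**2 = (-7 - 166)**2 = (-173)**2 = 29929)
((n + 598645) + Y(1024)) + 2942*(-113) = ((29929 + 598645) - 1170) + 2942*(-113) = (628574 - 1170) - 332446 = 627404 - 332446 = 294958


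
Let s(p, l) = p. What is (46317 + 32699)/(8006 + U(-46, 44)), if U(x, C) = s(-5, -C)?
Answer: 11288/1143 ≈ 9.8758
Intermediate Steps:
U(x, C) = -5
(46317 + 32699)/(8006 + U(-46, 44)) = (46317 + 32699)/(8006 - 5) = 79016/8001 = 79016*(1/8001) = 11288/1143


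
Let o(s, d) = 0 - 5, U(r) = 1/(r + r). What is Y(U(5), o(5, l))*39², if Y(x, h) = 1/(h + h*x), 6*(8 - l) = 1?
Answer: -3042/11 ≈ -276.55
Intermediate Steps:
l = 47/6 (l = 8 - ⅙*1 = 8 - ⅙ = 47/6 ≈ 7.8333)
U(r) = 1/(2*r)
o(s, d) = -5
Y(U(5), o(5, l))*39² = (1/((-5)*(1 + (½)/5)))*39² = -1/(5*(1 + (½)*(⅕)))*1521 = -1/(5*(1 + ⅒))*1521 = -1/(5*11/10)*1521 = -⅕*10/11*1521 = -2/11*1521 = -3042/11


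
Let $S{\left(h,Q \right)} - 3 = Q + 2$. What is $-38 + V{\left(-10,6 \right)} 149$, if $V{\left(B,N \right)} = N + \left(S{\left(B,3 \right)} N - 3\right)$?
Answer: $7561$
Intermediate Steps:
$S{\left(h,Q \right)} = 5 + Q$ ($S{\left(h,Q \right)} = 3 + \left(Q + 2\right) = 3 + \left(2 + Q\right) = 5 + Q$)
$V{\left(B,N \right)} = -3 + 9 N$ ($V{\left(B,N \right)} = N + \left(\left(5 + 3\right) N - 3\right) = N + \left(8 N - 3\right) = N + \left(-3 + 8 N\right) = -3 + 9 N$)
$-38 + V{\left(-10,6 \right)} 149 = -38 + \left(-3 + 9 \cdot 6\right) 149 = -38 + \left(-3 + 54\right) 149 = -38 + 51 \cdot 149 = -38 + 7599 = 7561$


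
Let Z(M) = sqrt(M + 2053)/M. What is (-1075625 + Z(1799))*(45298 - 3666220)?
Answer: 3894754226250 - 21725532*sqrt(107)/1799 ≈ 3.8948e+12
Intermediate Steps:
Z(M) = sqrt(2053 + M)/M
(-1075625 + Z(1799))*(45298 - 3666220) = (-1075625 + sqrt(2053 + 1799)/1799)*(45298 - 3666220) = (-1075625 + sqrt(3852)/1799)*(-3620922) = (-1075625 + (6*sqrt(107))/1799)*(-3620922) = (-1075625 + 6*sqrt(107)/1799)*(-3620922) = 3894754226250 - 21725532*sqrt(107)/1799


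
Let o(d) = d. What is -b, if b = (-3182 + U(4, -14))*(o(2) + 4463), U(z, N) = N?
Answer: 14270140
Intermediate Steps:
b = -14270140 (b = (-3182 - 14)*(2 + 4463) = -3196*4465 = -14270140)
-b = -1*(-14270140) = 14270140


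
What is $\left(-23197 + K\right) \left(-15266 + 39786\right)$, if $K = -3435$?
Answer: $-653016640$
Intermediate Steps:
$\left(-23197 + K\right) \left(-15266 + 39786\right) = \left(-23197 - 3435\right) \left(-15266 + 39786\right) = \left(-26632\right) 24520 = -653016640$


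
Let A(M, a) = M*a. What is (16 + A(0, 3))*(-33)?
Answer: -528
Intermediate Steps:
(16 + A(0, 3))*(-33) = (16 + 0*3)*(-33) = (16 + 0)*(-33) = 16*(-33) = -528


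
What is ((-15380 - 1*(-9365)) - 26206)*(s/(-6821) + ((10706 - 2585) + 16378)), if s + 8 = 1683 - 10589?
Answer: -5384663743053/6821 ≈ -7.8942e+8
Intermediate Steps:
s = -8914 (s = -8 + (1683 - 10589) = -8 - 8906 = -8914)
((-15380 - 1*(-9365)) - 26206)*(s/(-6821) + ((10706 - 2585) + 16378)) = ((-15380 - 1*(-9365)) - 26206)*(-8914/(-6821) + ((10706 - 2585) + 16378)) = ((-15380 + 9365) - 26206)*(-8914*(-1/6821) + (8121 + 16378)) = (-6015 - 26206)*(8914/6821 + 24499) = -32221*167116593/6821 = -5384663743053/6821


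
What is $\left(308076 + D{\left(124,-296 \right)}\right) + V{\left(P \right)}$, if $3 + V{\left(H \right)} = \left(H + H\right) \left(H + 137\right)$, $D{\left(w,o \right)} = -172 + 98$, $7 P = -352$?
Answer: $\frac{14664623}{49} \approx 2.9928 \cdot 10^{5}$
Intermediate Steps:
$P = - \frac{352}{7}$ ($P = \frac{1}{7} \left(-352\right) = - \frac{352}{7} \approx -50.286$)
$D{\left(w,o \right)} = -74$
$V{\left(H \right)} = -3 + 2 H \left(137 + H\right)$ ($V{\left(H \right)} = -3 + \left(H + H\right) \left(H + 137\right) = -3 + 2 H \left(137 + H\right)$)
$\left(308076 + D{\left(124,-296 \right)}\right) + V{\left(P \right)} = \left(308076 - 74\right) + \left(-3 + 2 \left(- \frac{352}{7}\right)^{2} + 274 \left(- \frac{352}{7}\right)\right) = 308002 - \frac{427475}{49} = \frac{14664623}{49}$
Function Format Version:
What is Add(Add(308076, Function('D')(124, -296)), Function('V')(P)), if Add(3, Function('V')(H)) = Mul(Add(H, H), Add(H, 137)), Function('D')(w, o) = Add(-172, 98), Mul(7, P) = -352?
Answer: Rational(14664623, 49) ≈ 2.9928e+5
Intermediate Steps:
P = Rational(-352, 7) (P = Mul(Rational(1, 7), -352) = Rational(-352, 7) ≈ -50.286)
Function('D')(w, o) = -74
Function('V')(H) = Add(-3, Mul(2, H, Add(137, H))) (Function('V')(H) = Add(-3, Mul(Add(H, H), Add(H, 137))) = Add(-3, Mul(Mul(2, H), Add(137, H))) = Add(-3, Mul(2, H, Add(137, H))))
Add(Add(308076, Function('D')(124, -296)), Function('V')(P)) = Add(Add(308076, -74), Add(-3, Mul(2, Pow(Rational(-352, 7), 2)), Mul(274, Rational(-352, 7)))) = Add(308002, Add(-3, Mul(2, Rational(123904, 49)), Rational(-96448, 7))) = Add(308002, Add(-3, Rational(247808, 49), Rational(-96448, 7))) = Add(308002, Rational(-427475, 49)) = Rational(14664623, 49)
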